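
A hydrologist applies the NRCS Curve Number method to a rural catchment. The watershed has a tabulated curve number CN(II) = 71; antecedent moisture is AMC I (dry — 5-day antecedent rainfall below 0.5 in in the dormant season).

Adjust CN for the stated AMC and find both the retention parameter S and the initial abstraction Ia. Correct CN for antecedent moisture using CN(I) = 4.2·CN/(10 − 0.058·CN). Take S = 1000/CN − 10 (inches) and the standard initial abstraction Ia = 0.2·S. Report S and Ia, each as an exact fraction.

Dry (AMC I): CN(I) = 4.2·71/(10 − 0.058·71) = (1491/5)/(2941/500) = 149100/2941 ≈ 50.697
S = 1000/(149100/2941) − 10 = 14500/1491 in ≈ 9.725 in
Ia = 0.2·(14500/1491) = 2900/1491 in ≈ 1.945 in

S = 14500/1491 in ≈ 9.725 in; Ia = 2900/1491 in ≈ 1.945 in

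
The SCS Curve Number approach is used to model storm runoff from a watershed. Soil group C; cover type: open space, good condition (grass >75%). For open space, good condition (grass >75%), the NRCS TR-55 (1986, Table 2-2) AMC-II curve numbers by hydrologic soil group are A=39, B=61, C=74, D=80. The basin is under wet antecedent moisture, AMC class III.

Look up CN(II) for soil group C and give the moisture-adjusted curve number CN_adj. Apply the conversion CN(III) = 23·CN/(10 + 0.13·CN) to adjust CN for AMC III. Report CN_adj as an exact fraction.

CN_adj = 85100/981 ≈ 86.748

NRCS table: open space, good condition (grass >75%), soil group C → CN(II) = 74
Wet (AMC III): CN(III) = 23·74/(10 + 0.13·74) = 1702/(981/50) = 85100/981 ≈ 86.748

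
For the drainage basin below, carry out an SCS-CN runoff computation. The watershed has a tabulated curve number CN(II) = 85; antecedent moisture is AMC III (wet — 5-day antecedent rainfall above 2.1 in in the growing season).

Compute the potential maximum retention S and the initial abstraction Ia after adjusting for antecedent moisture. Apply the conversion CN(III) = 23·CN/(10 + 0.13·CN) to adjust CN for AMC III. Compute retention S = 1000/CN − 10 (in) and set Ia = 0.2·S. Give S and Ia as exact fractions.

S = 300/391 in ≈ 0.767 in; Ia = 60/391 in ≈ 0.153 in

Adjust CN=85 to AMC III: 23·85/(10 + 0.13·85) → 1955 ÷ (421/20) = 39100/421 ≈ 92.874
Max retention: S = 1000/(39100/421) − 10 = 300/391 in (≈ 0.767 in)
Initial abstraction Ia = S/5 = (300/391)/5 = 60/391 ≈ 0.153 in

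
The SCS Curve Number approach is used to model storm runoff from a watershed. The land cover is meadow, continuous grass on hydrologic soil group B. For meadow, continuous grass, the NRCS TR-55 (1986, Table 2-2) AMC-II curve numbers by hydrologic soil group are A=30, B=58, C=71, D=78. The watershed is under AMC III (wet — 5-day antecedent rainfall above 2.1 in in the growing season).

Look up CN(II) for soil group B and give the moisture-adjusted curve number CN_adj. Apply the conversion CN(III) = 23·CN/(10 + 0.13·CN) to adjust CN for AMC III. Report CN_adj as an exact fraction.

CN_adj = 66700/877 ≈ 76.055

NRCS table: meadow, continuous grass, soil group B → CN(II) = 58
CN(III) from CN(II)=58: (23·58)/(10 + 0.13·58) = 66700/877 ≈ 76.055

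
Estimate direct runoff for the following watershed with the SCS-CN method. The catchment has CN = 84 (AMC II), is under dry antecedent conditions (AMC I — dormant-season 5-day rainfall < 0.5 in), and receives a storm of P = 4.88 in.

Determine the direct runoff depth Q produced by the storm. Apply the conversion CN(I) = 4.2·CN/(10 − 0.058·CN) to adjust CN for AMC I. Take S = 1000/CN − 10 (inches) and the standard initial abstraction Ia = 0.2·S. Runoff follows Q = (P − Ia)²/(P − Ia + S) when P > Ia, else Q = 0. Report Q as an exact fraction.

Q = 959307602/517083525 in ≈ 1.855 in

CN(I) from CN(II)=84: (4.2·84)/(10 − 0.058·84) = 44100/641 ≈ 68.799
Max retention: S = 1000/(44100/641) − 10 = 2000/441 in (≈ 4.535 in)
Initial abstraction Ia = S/5 = (2000/441)/5 = 400/441 ≈ 0.907 in
Since P=4.880 > Ia=0.907: effective rainfall P−Ia = 43802/11025 in
Runoff Q = (P−Ia)²/(P−Ia+S) = (3.973)²/(3.973+4.535) = 959307602/517083525 ≈ 1.855 in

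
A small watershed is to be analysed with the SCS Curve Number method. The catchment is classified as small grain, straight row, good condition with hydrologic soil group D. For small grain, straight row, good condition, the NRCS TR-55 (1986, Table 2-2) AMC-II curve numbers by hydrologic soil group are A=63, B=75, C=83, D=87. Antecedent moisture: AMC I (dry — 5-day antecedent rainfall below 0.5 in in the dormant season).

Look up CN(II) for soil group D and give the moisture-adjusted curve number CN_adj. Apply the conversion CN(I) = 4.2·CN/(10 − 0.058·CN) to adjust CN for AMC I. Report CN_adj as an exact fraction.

CN_adj = 182700/2477 ≈ 73.759

NRCS table: small grain, straight row, good condition, soil group D → CN(II) = 87
Dry (AMC I): CN(I) = 4.2·87/(10 − 0.058·87) = (1827/5)/(2477/500) = 182700/2477 ≈ 73.759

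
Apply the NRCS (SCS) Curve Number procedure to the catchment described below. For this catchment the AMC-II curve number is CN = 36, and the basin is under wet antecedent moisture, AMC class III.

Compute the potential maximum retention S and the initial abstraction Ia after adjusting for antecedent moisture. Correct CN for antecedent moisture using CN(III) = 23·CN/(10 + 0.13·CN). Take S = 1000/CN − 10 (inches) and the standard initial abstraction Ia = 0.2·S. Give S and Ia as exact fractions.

Adjust CN=36 to AMC III: 23·36/(10 + 0.13·36) → 828 ÷ (367/25) = 20700/367 ≈ 56.403
S = 1000/(20700/367) − 10 = 1600/207 in ≈ 7.729 in
Initial abstraction Ia = S/5 = (1600/207)/5 = 320/207 ≈ 1.546 in

S = 1600/207 in ≈ 7.729 in; Ia = 320/207 in ≈ 1.546 in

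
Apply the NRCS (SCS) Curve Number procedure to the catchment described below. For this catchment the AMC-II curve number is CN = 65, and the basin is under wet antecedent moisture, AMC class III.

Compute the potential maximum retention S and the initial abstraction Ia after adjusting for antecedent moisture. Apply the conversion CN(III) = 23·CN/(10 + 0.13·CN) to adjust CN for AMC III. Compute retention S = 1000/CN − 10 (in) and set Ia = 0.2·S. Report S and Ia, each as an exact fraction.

Wet (AMC III): CN(III) = 23·65/(10 + 0.13·65) = 1495/(369/20) = 29900/369 ≈ 81.030
S = 1000/(29900/369) − 10 = 700/299 in ≈ 2.341 in
Initial abstraction Ia = S/5 = (700/299)/5 = 140/299 ≈ 0.468 in

S = 700/299 in ≈ 2.341 in; Ia = 140/299 in ≈ 0.468 in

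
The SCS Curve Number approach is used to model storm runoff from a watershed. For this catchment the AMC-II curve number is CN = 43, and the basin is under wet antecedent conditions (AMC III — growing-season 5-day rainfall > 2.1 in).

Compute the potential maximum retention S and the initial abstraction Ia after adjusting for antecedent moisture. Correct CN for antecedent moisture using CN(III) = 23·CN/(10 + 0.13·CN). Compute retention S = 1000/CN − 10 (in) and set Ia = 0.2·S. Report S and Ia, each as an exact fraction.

S = 5700/989 in ≈ 5.763 in; Ia = 1140/989 in ≈ 1.153 in

Wet (AMC III): CN(III) = 23·43/(10 + 0.13·43) = 989/(1559/100) = 98900/1559 ≈ 63.438
S = 1000/(98900/1559) − 10 = 5700/989 in ≈ 5.763 in
Ia = 0.2·(5700/989) = 1140/989 in ≈ 1.153 in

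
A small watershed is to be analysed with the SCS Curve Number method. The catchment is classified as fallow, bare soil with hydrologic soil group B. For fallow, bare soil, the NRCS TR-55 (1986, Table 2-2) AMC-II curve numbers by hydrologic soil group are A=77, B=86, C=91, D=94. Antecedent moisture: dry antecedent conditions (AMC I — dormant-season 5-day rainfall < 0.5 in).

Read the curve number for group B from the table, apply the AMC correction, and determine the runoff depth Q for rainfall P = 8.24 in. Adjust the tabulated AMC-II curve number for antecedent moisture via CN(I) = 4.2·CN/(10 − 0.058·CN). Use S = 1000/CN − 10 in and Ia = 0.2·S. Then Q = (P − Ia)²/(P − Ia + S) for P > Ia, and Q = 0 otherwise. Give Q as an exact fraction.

NRCS table: fallow, bare soil, soil group B → CN(II) = 86
CN(I) from CN(II)=86: (4.2·86)/(10 − 0.058·86) = 12900/179 ≈ 72.067
S = 1000/(12900/179) − 10 = 500/129 in ≈ 3.876 in
Ia = 0.2S: 0.2·3.876 = 0.775 in (exactly 100/129)
Since P=8.240 > Ia=0.775: effective rainfall P−Ia = 24074/3225 in
Q = (24074/3225)²/((24074/3225) + 500/129) = (579557476/10400625)/(36574/3225) = 289778738/58975575 in ≈ 4.914 in

Q = 289778738/58975575 in ≈ 4.914 in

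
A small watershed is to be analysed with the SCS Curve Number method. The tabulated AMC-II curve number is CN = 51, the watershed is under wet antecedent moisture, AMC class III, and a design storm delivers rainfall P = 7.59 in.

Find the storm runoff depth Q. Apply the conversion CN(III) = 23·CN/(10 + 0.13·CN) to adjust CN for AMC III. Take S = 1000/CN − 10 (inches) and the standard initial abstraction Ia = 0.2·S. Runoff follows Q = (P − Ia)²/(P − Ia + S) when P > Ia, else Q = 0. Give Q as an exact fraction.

CN(III) from CN(II)=51: (23·51)/(10 + 0.13·51) = 117300/1663 ≈ 70.535
Max retention: S = 1000/(117300/1663) − 10 = 4900/1173 in (≈ 4.177 in)
Initial abstraction Ia = S/5 = (4900/1173)/5 = 980/1173 ≈ 0.835 in
Since P=7.590 > Ia=0.835: effective rainfall P−Ia = 792307/117300 in
Q = (792307/117300)²/((792307/117300) + 4900/1173) = (627750382249/13759290000)/(1282307/117300) = 627750382249/150414611100 in ≈ 4.173 in

Q = 627750382249/150414611100 in ≈ 4.173 in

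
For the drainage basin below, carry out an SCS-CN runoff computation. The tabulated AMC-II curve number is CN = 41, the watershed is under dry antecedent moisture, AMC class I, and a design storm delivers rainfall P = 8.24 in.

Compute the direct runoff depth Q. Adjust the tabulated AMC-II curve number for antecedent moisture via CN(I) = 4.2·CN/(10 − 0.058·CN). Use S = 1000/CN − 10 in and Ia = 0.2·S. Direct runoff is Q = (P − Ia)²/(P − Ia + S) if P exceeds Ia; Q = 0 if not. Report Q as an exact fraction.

Q = 445988978/8258776575 in ≈ 0.054 in

CN(I) from CN(II)=41: (4.2·41)/(10 − 0.058·41) = 86100/3811 ≈ 22.592
S = 1000/(86100/3811) − 10 = 29500/861 in ≈ 34.262 in
Ia = 0.2S: 0.2·34.262 = 6.852 in (exactly 5900/861)
Since P=8.240 > Ia=6.852: effective rainfall P−Ia = 29866/21525 in
Runoff Q = (P−Ia)²/(P−Ia+S) = (1.388)²/(1.388+34.262) = 445988978/8258776575 ≈ 0.054 in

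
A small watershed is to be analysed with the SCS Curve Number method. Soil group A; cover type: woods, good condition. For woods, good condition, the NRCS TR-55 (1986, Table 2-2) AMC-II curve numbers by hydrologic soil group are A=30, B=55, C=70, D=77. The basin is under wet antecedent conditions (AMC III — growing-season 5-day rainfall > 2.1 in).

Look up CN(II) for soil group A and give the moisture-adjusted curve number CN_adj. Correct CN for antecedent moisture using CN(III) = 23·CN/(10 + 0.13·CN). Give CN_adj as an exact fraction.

CN_adj = 6900/139 ≈ 49.640

NRCS table: woods, good condition, soil group A → CN(II) = 30
CN(III) from CN(II)=30: (23·30)/(10 + 0.13·30) = 6900/139 ≈ 49.640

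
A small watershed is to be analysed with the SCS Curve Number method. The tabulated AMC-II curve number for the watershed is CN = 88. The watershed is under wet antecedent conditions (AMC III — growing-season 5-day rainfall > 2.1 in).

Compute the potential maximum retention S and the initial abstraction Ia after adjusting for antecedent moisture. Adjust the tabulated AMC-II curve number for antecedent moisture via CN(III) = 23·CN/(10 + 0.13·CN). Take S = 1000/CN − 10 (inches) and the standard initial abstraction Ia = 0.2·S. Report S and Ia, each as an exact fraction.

S = 150/253 in ≈ 0.593 in; Ia = 30/253 in ≈ 0.119 in

Wet (AMC III): CN(III) = 23·88/(10 + 0.13·88) = 2024/(536/25) = 6325/67 ≈ 94.403
S = 1000/(6325/67) − 10 = 150/253 in ≈ 0.593 in
Ia = 0.2S: 0.2·0.593 = 0.119 in (exactly 30/253)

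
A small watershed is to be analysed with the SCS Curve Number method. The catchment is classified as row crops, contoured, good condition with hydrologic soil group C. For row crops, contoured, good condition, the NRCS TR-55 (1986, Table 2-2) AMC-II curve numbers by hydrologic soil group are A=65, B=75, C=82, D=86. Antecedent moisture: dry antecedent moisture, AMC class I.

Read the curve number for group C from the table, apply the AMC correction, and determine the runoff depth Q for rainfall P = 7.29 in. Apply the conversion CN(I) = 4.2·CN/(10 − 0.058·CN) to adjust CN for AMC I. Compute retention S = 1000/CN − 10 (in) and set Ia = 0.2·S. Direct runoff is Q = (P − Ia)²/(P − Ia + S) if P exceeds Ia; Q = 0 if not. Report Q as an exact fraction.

Q = 10706961243/3149566700 in ≈ 3.400 in

NRCS table: row crops, contoured, good condition, soil group C → CN(II) = 82
CN(I) from CN(II)=82: (4.2·82)/(10 − 0.058·82) = 28700/437 ≈ 65.675
Max retention: S = 1000/(28700/437) − 10 = 1500/287 in (≈ 5.226 in)
Ia = 0.2S: 0.2·5.226 = 1.045 in (exactly 300/287)
Excess rainfall: 7.290 − 1.045 = 6.245 in; P > Ia so Q > 0
Runoff Q = (P−Ia)²/(P−Ia+S) = (6.245)²/(6.245+5.226) = 10706961243/3149566700 ≈ 3.400 in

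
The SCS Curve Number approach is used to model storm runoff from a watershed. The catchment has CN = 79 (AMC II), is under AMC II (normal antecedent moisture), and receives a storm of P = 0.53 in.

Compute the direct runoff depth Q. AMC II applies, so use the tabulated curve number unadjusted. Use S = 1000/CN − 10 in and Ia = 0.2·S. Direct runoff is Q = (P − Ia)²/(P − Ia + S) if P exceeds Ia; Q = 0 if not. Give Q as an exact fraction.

AMC II — tabulated CN = 79 applies directly.
Max retention: S = 1000/79 − 10 = 210/79 in (≈ 2.658 in)
Ia = 0.2S: 0.2·2.658 = 0.532 in (exactly 42/79)
P = 0.530 ≤ Ia = 0.532 in: entire storm abstracted, Q = 0.

Q = 0 in ≈ 0.000 in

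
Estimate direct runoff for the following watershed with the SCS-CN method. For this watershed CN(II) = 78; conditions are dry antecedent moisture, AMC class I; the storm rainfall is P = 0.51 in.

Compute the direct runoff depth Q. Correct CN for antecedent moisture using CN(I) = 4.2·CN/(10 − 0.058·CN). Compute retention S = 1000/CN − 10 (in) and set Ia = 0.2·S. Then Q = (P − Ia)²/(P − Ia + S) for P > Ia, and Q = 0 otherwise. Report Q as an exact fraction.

Q = 0 in ≈ 0.000 in

Adjust CN=78 to AMC I: 4.2·78/(10 − 0.058·78) → (1638/5) ÷ (1369/250) = 81900/1369 ≈ 59.825
Retention S: 1000/CN − 10 with CN=59.825 → S = 5500/819 ≈ 6.716 in
Ia = 0.2·(5500/819) = 1100/819 in ≈ 1.343 in
P = 0.510 ≤ Ia = 1.343 in: entire storm abstracted, Q = 0.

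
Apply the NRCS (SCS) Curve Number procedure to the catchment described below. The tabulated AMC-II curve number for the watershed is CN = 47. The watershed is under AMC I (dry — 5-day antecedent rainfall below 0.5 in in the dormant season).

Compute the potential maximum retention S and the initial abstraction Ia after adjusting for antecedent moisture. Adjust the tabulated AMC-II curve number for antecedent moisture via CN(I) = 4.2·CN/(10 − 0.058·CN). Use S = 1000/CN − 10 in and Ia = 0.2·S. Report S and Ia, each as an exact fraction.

CN(I) from CN(II)=47: (4.2·47)/(10 − 0.058·47) = 98700/3637 ≈ 27.138
Max retention: S = 1000/(98700/3637) − 10 = 26500/987 in (≈ 26.849 in)
Ia = 0.2·(26500/987) = 5300/987 in ≈ 5.370 in

S = 26500/987 in ≈ 26.849 in; Ia = 5300/987 in ≈ 5.370 in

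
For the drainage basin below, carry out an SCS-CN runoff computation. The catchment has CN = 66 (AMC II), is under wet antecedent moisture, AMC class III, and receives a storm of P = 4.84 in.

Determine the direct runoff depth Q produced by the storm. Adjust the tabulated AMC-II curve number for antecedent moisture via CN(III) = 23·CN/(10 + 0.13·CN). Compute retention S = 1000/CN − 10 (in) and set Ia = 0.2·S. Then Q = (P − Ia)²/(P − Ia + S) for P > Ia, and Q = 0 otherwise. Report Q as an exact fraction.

Q = 6945388921/2387795025 in ≈ 2.909 in

CN(III) from CN(II)=66: (23·66)/(10 + 0.13·66) = 75900/929 ≈ 81.701
Retention S: 1000/CN − 10 with CN=81.701 → S = 1700/759 ≈ 2.240 in
Ia = 0.2·(1700/759) = 340/759 in ≈ 0.448 in
Since P=4.840 > Ia=0.448: effective rainfall P−Ia = 83339/18975 in
Q: (83339/18975)² ÷ (125839/18975) = 6945388921/2387795025 in (≈ 2.909 in)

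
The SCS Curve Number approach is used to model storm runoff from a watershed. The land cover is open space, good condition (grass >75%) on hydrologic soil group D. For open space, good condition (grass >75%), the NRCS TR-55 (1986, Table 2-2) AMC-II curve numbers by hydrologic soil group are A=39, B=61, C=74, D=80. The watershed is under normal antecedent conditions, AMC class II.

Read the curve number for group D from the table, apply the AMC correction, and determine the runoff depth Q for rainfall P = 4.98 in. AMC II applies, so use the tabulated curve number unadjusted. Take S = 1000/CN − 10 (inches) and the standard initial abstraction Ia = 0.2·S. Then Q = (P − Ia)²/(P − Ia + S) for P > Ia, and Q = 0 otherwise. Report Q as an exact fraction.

NRCS table: open space, good condition (grass >75%), soil group D → CN(II) = 80
Average conditions: CN = 80 (no AMC adjustment).
S = 1000/80 − 10 = 5/2 in ≈ 2.500 in
Ia = 0.2·(5/2) = 1/2 in ≈ 0.500 in
P − Ia = 4.980 − 0.500 = 112/25 ≈ 4.480 in (> 0, runoff occurs)
Q = (112/25)²/((112/25) + 5/2) = (12544/625)/(349/50) = 25088/8725 in ≈ 2.875 in

Q = 25088/8725 in ≈ 2.875 in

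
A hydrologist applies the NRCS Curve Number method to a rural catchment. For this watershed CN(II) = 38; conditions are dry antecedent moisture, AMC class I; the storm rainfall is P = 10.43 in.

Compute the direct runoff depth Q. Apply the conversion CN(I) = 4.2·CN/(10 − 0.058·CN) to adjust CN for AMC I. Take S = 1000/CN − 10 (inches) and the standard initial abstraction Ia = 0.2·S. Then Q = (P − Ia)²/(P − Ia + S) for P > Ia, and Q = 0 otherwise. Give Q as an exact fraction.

Q = 11269308649/66080664300 in ≈ 0.171 in

CN(I) from CN(II)=38: (4.2·38)/(10 − 0.058·38) = 39900/1949 ≈ 20.472
Retention S: 1000/CN − 10 with CN=20.472 → S = 15500/399 ≈ 38.847 in
Ia = 0.2·(15500/399) = 3100/399 in ≈ 7.769 in
Excess rainfall: 10.430 − 7.769 = 2.661 in; P > Ia so Q > 0
Q: (106157/39900)² ÷ (1656157/39900) = 11269308649/66080664300 in (≈ 0.171 in)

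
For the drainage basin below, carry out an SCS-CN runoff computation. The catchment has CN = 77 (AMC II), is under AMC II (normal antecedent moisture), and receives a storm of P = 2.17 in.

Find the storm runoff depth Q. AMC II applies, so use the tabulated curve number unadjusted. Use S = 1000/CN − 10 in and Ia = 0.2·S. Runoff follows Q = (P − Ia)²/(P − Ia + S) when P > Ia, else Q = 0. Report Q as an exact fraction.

Q = 146627881/270339300 in ≈ 0.542 in

Average conditions: CN = 77 (no AMC adjustment).
S = 1000/77 − 10 = 230/77 in ≈ 2.987 in
Ia = 0.2·(230/77) = 46/77 in ≈ 0.597 in
P − Ia = 2.170 − 0.597 = 12109/7700 ≈ 1.573 in (> 0, runoff occurs)
Q: (12109/7700)² ÷ (35109/7700) = 146627881/270339300 in (≈ 0.542 in)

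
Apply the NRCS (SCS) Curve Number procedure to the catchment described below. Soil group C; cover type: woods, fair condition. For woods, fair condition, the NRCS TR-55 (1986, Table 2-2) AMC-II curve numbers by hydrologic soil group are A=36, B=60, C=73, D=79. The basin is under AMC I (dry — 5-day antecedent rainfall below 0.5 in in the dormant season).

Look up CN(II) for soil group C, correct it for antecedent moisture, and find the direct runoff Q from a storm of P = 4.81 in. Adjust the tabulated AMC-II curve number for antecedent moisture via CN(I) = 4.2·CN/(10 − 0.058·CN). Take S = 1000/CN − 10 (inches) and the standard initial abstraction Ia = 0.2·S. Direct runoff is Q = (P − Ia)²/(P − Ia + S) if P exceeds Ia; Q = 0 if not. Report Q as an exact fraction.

NRCS table: woods, fair condition, soil group C → CN(II) = 73
CN(I) from CN(II)=73: (4.2·73)/(10 − 0.058·73) = 51100/961 ≈ 53.174
Max retention: S = 1000/(51100/961) − 10 = 4500/511 in (≈ 8.806 in)
Ia = 0.2S: 0.2·8.806 = 1.761 in (exactly 900/511)
Since P=4.810 > Ia=1.761: effective rainfall P−Ia = 155791/51100 in
Q: (155791/51100)² ÷ (605791/51100) = 24270835681/30955920100 in (≈ 0.784 in)

Q = 24270835681/30955920100 in ≈ 0.784 in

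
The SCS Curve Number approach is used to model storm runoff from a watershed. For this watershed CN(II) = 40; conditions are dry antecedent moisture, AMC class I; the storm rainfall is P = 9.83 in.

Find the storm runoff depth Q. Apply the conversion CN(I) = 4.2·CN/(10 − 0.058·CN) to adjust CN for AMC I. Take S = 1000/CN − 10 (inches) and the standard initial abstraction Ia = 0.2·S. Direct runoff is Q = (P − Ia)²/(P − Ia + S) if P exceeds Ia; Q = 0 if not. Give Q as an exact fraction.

Q = 3538161/18816700 in ≈ 0.188 in

CN(I) from CN(II)=40: (4.2·40)/(10 − 0.058·40) = 175/8 ≈ 21.875
Retention S: 1000/CN − 10 with CN=21.875 → S = 250/7 ≈ 35.714 in
Initial abstraction Ia = S/5 = (250/7)/5 = 50/7 ≈ 7.143 in
Excess rainfall: 9.830 − 7.143 = 2.687 in; P > Ia so Q > 0
Q: (1881/700)² ÷ (26881/700) = 3538161/18816700 in (≈ 0.188 in)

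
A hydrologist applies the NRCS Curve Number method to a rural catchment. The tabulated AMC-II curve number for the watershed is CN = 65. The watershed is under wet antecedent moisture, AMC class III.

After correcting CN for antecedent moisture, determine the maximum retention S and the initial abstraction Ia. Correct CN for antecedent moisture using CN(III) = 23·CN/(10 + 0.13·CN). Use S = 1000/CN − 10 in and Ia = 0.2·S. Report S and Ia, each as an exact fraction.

Adjust CN=65 to AMC III: 23·65/(10 + 0.13·65) → 1495 ÷ (369/20) = 29900/369 ≈ 81.030
S = 1000/(29900/369) − 10 = 700/299 in ≈ 2.341 in
Ia = 0.2·(700/299) = 140/299 in ≈ 0.468 in

S = 700/299 in ≈ 2.341 in; Ia = 140/299 in ≈ 0.468 in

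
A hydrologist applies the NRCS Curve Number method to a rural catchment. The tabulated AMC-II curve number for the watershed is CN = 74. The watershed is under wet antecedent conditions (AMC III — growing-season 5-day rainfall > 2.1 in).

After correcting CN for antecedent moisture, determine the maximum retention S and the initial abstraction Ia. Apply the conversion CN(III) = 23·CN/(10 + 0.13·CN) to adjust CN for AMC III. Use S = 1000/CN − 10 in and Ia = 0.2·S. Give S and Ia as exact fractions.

S = 1300/851 in ≈ 1.528 in; Ia = 260/851 in ≈ 0.306 in

CN(III) from CN(II)=74: (23·74)/(10 + 0.13·74) = 85100/981 ≈ 86.748
S = 1000/(85100/981) − 10 = 1300/851 in ≈ 1.528 in
Ia = 0.2S: 0.2·1.528 = 0.306 in (exactly 260/851)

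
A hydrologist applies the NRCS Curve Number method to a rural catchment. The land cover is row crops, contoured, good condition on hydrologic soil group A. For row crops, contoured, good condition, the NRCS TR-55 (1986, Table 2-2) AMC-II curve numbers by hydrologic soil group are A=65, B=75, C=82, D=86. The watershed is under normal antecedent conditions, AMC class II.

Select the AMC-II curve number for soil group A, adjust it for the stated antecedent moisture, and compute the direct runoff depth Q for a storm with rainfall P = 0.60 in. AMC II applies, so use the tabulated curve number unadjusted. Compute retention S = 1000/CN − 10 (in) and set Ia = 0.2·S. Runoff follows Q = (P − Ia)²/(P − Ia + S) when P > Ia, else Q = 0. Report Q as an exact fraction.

NRCS table: row crops, contoured, good condition, soil group A → CN(II) = 65
CN(II) = 65; AMC II needs no correction.
Max retention: S = 1000/65 − 10 = 70/13 in (≈ 5.385 in)
Initial abstraction Ia = S/5 = (70/13)/5 = 14/13 ≈ 1.077 in
P = 0.600 ≤ Ia = 1.077 in: entire storm abstracted, Q = 0.

Q = 0 in ≈ 0.000 in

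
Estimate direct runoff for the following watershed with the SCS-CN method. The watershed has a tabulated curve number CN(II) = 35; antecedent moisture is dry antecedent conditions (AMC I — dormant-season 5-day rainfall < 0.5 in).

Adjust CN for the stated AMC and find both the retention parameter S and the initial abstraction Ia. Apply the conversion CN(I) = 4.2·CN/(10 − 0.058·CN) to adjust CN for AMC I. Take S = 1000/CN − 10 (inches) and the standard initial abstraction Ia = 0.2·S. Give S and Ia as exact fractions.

Adjust CN=35 to AMC I: 4.2·35/(10 − 0.058·35) → 147 ÷ (797/100) = 14700/797 ≈ 18.444
S = 1000/(14700/797) − 10 = 6500/147 in ≈ 44.218 in
Ia = 0.2S: 0.2·44.218 = 8.844 in (exactly 1300/147)

S = 6500/147 in ≈ 44.218 in; Ia = 1300/147 in ≈ 8.844 in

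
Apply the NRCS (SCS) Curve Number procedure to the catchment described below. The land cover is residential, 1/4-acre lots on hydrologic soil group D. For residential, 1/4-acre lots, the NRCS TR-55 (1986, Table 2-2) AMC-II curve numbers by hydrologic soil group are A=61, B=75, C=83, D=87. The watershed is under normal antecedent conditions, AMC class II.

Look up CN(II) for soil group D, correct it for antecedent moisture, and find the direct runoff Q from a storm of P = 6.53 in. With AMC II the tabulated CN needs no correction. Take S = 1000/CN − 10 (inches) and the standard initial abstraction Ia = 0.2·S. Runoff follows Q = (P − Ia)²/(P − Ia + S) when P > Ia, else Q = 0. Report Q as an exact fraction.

NRCS table: residential, 1/4-acre lots, soil group D → CN(II) = 87
AMC II — tabulated CN = 87 applies directly.
Retention S: 1000/CN − 10 with CN=87.000 → S = 130/87 ≈ 1.494 in
Ia = 0.2·(130/87) = 26/87 in ≈ 0.299 in
Since P=6.530 > Ia=0.299: effective rainfall P−Ia = 54211/8700 in
Q: (54211/8700)² ÷ (67211/8700) = 2938832521/584735700 in (≈ 5.026 in)

Q = 2938832521/584735700 in ≈ 5.026 in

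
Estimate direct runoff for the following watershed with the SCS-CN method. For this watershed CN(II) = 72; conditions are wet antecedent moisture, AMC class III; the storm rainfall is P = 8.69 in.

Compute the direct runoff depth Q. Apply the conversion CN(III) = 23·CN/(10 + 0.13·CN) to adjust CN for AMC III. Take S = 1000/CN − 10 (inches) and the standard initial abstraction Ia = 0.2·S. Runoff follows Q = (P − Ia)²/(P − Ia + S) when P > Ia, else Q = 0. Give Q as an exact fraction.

CN(III) from CN(II)=72: (23·72)/(10 + 0.13·72) = 10350/121 ≈ 85.537
Retention S: 1000/CN − 10 with CN=85.537 → S = 350/207 ≈ 1.691 in
Ia = 0.2S: 0.2·1.691 = 0.338 in (exactly 70/207)
Since P=8.690 > Ia=0.338: effective rainfall P−Ia = 172883/20700 in
Runoff Q = (P−Ia)²/(P−Ia+S) = (8.352)²/(8.352+1.691) = 29888531689/4303178100 ≈ 6.946 in

Q = 29888531689/4303178100 in ≈ 6.946 in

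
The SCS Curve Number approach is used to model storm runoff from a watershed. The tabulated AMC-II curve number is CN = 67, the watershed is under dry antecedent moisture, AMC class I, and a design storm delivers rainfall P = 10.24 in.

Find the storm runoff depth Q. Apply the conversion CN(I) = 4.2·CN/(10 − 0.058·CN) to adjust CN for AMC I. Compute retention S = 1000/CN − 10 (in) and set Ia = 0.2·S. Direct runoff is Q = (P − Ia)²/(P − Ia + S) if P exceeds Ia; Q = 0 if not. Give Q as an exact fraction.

Q = 535505881/168593775 in ≈ 3.176 in

Adjust CN=67 to AMC I: 4.2·67/(10 − 0.058·67) → (1407/5) ÷ (3057/500) = 46900/1019 ≈ 46.026
Retention S: 1000/CN − 10 with CN=46.026 → S = 5500/469 ≈ 11.727 in
Ia = 0.2·(5500/469) = 1100/469 in ≈ 2.345 in
Since P=10.240 > Ia=2.345: effective rainfall P−Ia = 92564/11725 in
Q: (92564/11725)² ÷ (230064/11725) = 535505881/168593775 in (≈ 3.176 in)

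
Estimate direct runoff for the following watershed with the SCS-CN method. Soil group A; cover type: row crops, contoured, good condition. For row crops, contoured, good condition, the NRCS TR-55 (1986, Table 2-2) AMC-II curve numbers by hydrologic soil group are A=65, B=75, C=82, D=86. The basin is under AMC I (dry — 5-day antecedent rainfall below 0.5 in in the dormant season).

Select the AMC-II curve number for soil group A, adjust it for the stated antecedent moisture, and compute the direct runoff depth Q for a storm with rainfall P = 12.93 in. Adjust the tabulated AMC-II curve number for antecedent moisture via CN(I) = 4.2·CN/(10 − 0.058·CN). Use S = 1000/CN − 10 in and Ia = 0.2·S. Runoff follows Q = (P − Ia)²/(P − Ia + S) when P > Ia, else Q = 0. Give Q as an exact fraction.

Q = 1634342329/352665300 in ≈ 4.634 in

NRCS table: row crops, contoured, good condition, soil group A → CN(II) = 65
CN(I) from CN(II)=65: (4.2·65)/(10 − 0.058·65) = 3900/89 ≈ 43.820
S = 1000/(3900/89) − 10 = 500/39 in ≈ 12.821 in
Ia = 0.2·(500/39) = 100/39 in ≈ 2.564 in
Excess rainfall: 12.930 − 2.564 = 10.366 in; P > Ia so Q > 0
Q = (40427/3900)²/((40427/3900) + 500/39) = (1634342329/15210000)/(90427/3900) = 1634342329/352665300 in ≈ 4.634 in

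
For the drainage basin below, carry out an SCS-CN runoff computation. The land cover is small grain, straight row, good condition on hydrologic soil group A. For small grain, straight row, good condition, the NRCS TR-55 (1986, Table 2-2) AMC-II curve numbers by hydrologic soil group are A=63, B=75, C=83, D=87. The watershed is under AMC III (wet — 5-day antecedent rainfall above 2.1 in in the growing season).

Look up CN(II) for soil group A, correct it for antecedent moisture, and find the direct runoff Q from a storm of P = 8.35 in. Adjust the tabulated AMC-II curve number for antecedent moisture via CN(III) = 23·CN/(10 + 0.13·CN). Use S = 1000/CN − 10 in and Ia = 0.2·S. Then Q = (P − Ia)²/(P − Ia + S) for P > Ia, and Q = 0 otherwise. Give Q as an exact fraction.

Q = 51612115489/8728283340 in ≈ 5.913 in

NRCS table: small grain, straight row, good condition, soil group A → CN(II) = 63
Wet (AMC III): CN(III) = 23·63/(10 + 0.13·63) = 1449/(1819/100) = 144900/1819 ≈ 79.659
Retention S: 1000/CN − 10 with CN=79.659 → S = 3700/1449 ≈ 2.553 in
Ia = 0.2·(3700/1449) = 740/1449 in ≈ 0.511 in
Excess rainfall: 8.350 − 0.511 = 7.839 in; P > Ia so Q > 0
Runoff Q = (P−Ia)²/(P−Ia+S) = (7.839)²/(7.839+2.553) = 51612115489/8728283340 ≈ 5.913 in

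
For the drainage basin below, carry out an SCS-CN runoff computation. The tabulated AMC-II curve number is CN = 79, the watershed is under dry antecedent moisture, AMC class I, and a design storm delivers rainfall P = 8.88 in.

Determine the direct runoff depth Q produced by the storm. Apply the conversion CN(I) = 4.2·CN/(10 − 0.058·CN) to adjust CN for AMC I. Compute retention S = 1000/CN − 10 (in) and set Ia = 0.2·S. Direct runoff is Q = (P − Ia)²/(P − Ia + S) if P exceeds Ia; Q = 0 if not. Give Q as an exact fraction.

CN(I) from CN(II)=79: (4.2·79)/(10 − 0.058·79) = 7900/129 ≈ 61.240
Max retention: S = 1000/(7900/129) − 10 = 500/79 in (≈ 6.329 in)
Initial abstraction Ia = S/5 = (500/79)/5 = 100/79 ≈ 1.266 in
Excess rainfall: 8.880 − 1.266 = 7.614 in; P > Ia so Q > 0
Q = (15038/1975)²/((15038/1975) + 500/79) = (226141444/3900625)/(27538/1975) = 113070722/27193775 in ≈ 4.158 in

Q = 113070722/27193775 in ≈ 4.158 in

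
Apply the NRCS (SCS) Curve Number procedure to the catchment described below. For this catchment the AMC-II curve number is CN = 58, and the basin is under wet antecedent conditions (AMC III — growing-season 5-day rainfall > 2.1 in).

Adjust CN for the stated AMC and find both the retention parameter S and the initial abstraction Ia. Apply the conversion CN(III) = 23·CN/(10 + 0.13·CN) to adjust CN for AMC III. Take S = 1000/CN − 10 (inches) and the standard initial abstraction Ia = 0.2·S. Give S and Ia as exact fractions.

CN(III) from CN(II)=58: (23·58)/(10 + 0.13·58) = 66700/877 ≈ 76.055
S = 1000/(66700/877) − 10 = 2100/667 in ≈ 3.148 in
Ia = 0.2S: 0.2·3.148 = 0.630 in (exactly 420/667)

S = 2100/667 in ≈ 3.148 in; Ia = 420/667 in ≈ 0.630 in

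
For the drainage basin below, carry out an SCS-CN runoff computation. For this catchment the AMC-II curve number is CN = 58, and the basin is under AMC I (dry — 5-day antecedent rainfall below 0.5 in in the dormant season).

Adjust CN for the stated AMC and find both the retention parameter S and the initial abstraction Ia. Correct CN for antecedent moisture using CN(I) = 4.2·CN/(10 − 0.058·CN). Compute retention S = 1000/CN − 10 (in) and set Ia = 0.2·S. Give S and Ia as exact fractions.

CN(I) from CN(II)=58: (4.2·58)/(10 − 0.058·58) = 2900/79 ≈ 36.709
Retention S: 1000/CN − 10 with CN=36.709 → S = 500/29 ≈ 17.241 in
Initial abstraction Ia = S/5 = (500/29)/5 = 100/29 ≈ 3.448 in

S = 500/29 in ≈ 17.241 in; Ia = 100/29 in ≈ 3.448 in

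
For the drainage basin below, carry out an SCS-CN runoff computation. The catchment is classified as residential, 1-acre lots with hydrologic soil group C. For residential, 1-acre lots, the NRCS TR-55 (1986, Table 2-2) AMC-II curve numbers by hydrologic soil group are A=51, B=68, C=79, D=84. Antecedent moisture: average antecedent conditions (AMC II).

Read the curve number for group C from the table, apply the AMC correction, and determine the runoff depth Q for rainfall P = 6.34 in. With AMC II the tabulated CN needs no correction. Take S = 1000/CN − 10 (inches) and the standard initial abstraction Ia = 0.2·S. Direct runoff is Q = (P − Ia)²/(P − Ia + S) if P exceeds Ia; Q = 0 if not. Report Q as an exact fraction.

Q = 526381249/132099850 in ≈ 3.985 in

NRCS table: residential, 1-acre lots, soil group C → CN(II) = 79
AMC II — tabulated CN = 79 applies directly.
S = 1000/79 − 10 = 210/79 in ≈ 2.658 in
Ia = 0.2S: 0.2·2.658 = 0.532 in (exactly 42/79)
P − Ia = 6.340 − 0.532 = 22943/3950 ≈ 5.808 in (> 0, runoff occurs)
Runoff Q = (P−Ia)²/(P−Ia+S) = (5.808)²/(5.808+2.658) = 526381249/132099850 ≈ 3.985 in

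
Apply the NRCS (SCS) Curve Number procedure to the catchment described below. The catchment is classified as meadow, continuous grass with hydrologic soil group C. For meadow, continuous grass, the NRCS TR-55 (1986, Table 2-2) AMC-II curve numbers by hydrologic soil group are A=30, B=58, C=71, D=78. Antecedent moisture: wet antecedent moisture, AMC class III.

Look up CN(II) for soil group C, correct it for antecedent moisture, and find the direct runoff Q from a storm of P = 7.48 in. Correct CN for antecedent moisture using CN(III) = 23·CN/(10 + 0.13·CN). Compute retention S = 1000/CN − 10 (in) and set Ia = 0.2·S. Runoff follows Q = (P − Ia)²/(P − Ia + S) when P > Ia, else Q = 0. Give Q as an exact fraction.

Q = 84605938641/14834621075 in ≈ 5.703 in

NRCS table: meadow, continuous grass, soil group C → CN(II) = 71
CN(III) from CN(II)=71: (23·71)/(10 + 0.13·71) = 163300/1923 ≈ 84.919
Retention S: 1000/CN − 10 with CN=84.919 → S = 2900/1633 ≈ 1.776 in
Ia = 0.2S: 0.2·1.776 = 0.355 in (exactly 580/1633)
Since P=7.480 > Ia=0.355: effective rainfall P−Ia = 290871/40825 in
Q = (290871/40825)²/((290871/40825) + 2900/1633) = (84605938641/1666680625)/(363371/40825) = 84605938641/14834621075 in ≈ 5.703 in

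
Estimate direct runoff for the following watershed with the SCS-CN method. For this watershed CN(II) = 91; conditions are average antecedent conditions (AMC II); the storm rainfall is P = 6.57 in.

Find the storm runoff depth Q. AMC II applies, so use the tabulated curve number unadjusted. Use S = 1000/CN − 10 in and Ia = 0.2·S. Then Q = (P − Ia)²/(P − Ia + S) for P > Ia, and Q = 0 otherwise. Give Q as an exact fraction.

Q = 41512249/7525700 in ≈ 5.516 in

CN(II) = 91; AMC II needs no correction.
Retention S: 1000/CN − 10 with CN=91.000 → S = 90/91 ≈ 0.989 in
Initial abstraction Ia = S/5 = (90/91)/5 = 18/91 ≈ 0.198 in
P − Ia = 6.570 − 0.198 = 57987/9100 ≈ 6.372 in (> 0, runoff occurs)
Runoff Q = (P−Ia)²/(P−Ia+S) = (6.372)²/(6.372+0.989) = 41512249/7525700 ≈ 5.516 in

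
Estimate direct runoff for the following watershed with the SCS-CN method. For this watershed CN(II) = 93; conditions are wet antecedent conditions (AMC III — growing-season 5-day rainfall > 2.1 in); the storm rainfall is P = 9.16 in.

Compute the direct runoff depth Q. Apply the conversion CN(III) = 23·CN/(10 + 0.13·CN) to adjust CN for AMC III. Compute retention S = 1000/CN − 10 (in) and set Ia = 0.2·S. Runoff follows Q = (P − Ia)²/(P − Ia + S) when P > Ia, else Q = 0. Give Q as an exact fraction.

Q = 236517841561/26942362725 in ≈ 8.779 in

Wet (AMC III): CN(III) = 23·93/(10 + 0.13·93) = 2139/(2209/100) = 213900/2209 ≈ 96.831
Retention S: 1000/CN − 10 with CN=96.831 → S = 700/2139 ≈ 0.327 in
Initial abstraction Ia = S/5 = (700/2139)/5 = 140/2139 ≈ 0.065 in
P − Ia = 9.160 − 0.065 = 486331/53475 ≈ 9.095 in (> 0, runoff occurs)
Q = (486331/53475)²/((486331/53475) + 700/2139) = (236517841561/2859575625)/(503831/53475) = 236517841561/26942362725 in ≈ 8.779 in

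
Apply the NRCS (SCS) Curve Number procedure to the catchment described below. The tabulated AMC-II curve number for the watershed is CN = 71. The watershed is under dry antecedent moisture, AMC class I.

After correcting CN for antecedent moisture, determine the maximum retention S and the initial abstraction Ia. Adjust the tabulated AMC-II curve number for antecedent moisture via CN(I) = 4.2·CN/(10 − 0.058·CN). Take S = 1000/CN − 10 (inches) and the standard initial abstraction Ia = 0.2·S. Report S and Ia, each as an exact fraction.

Adjust CN=71 to AMC I: 4.2·71/(10 − 0.058·71) → (1491/5) ÷ (2941/500) = 149100/2941 ≈ 50.697
S = 1000/(149100/2941) − 10 = 14500/1491 in ≈ 9.725 in
Ia = 0.2·(14500/1491) = 2900/1491 in ≈ 1.945 in

S = 14500/1491 in ≈ 9.725 in; Ia = 2900/1491 in ≈ 1.945 in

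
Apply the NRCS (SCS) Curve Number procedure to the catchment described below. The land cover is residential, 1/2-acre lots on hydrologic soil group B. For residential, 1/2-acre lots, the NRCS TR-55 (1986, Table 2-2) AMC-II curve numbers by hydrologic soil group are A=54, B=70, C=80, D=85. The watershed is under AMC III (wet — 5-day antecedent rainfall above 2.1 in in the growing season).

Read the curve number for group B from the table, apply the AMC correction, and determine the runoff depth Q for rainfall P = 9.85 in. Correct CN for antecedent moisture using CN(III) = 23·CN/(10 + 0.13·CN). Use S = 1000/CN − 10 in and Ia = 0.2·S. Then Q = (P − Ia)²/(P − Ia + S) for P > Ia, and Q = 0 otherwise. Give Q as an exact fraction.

Q = 931287289/117584740 in ≈ 7.920 in

NRCS table: residential, 1/2-acre lots, soil group B → CN(II) = 70
Wet (AMC III): CN(III) = 23·70/(10 + 0.13·70) = 1610/(191/10) = 16100/191 ≈ 84.293
S = 1000/(16100/191) − 10 = 300/161 in ≈ 1.863 in
Ia = 0.2·(300/161) = 60/161 in ≈ 0.373 in
Excess rainfall: 9.850 − 0.373 = 9.477 in; P > Ia so Q > 0
Q: (30517/3220)² ÷ (36517/3220) = 931287289/117584740 in (≈ 7.920 in)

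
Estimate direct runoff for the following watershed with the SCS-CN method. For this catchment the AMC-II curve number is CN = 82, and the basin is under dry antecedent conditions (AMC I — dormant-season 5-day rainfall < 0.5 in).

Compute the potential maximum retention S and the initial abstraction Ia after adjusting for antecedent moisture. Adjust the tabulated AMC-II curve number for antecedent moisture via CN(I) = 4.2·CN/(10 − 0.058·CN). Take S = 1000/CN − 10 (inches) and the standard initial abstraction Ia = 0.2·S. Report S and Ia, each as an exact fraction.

CN(I) from CN(II)=82: (4.2·82)/(10 − 0.058·82) = 28700/437 ≈ 65.675
Retention S: 1000/CN − 10 with CN=65.675 → S = 1500/287 ≈ 5.226 in
Ia = 0.2S: 0.2·5.226 = 1.045 in (exactly 300/287)

S = 1500/287 in ≈ 5.226 in; Ia = 300/287 in ≈ 1.045 in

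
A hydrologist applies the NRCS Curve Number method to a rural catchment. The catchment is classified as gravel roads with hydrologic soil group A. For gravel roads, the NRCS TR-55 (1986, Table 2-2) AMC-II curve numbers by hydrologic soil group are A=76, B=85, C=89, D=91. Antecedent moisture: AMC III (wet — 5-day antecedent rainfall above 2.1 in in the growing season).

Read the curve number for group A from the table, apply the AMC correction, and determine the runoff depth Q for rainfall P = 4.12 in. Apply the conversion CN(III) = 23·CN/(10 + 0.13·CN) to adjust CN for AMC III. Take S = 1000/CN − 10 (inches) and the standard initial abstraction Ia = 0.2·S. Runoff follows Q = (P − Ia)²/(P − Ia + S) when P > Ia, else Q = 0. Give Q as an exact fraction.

NRCS table: gravel roads, soil group A → CN(II) = 76
Adjust CN=76 to AMC III: 23·76/(10 + 0.13·76) → 1748 ÷ (497/25) = 43700/497 ≈ 87.928
Max retention: S = 1000/(43700/497) − 10 = 600/437 in (≈ 1.373 in)
Ia = 0.2S: 0.2·1.373 = 0.275 in (exactly 120/437)
Excess rainfall: 4.120 − 0.275 = 3.845 in; P > Ia so Q > 0
Q = (42011/10925)²/((42011/10925) + 600/437) = (1764924121/119355625)/(57011/10925) = 1764924121/622845175 in ≈ 2.834 in

Q = 1764924121/622845175 in ≈ 2.834 in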